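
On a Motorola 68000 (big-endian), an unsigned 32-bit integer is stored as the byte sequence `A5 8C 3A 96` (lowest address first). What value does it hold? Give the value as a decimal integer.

In big-endian order the high byte comes first in memory.
The bytes are already most-significant first: 0xA58C3A96.
0xA58C3A96 = 2777430678.

2777430678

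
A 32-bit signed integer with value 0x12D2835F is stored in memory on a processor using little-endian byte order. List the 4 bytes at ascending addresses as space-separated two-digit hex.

5F 83 D2 12

Split into bytes (most-significant first): 12 D2 83 5F.
In little-endian order the low byte comes first in memory.
So at ascending addresses the bytes are 5F 83 D2 12.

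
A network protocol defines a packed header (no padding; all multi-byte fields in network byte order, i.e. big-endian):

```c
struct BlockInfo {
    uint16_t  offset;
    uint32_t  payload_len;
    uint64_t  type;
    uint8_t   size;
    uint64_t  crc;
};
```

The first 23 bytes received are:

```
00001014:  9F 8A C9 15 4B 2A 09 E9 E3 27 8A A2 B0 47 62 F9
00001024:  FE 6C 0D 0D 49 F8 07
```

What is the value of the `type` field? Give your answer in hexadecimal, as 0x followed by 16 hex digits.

`type` follows `offset` (2 B), `payload_len` (4 B), so it starts at offset 2 + 4 = 6 and occupies 8 bytes.
Bytes at offsets 6..13: 09 E9 E3 27 8A A2 B0 47.
In big-endian order the high byte comes first in memory.
The bytes are already most-significant first: 0x09E9E3278AA2B047.

0x09E9E3278AA2B047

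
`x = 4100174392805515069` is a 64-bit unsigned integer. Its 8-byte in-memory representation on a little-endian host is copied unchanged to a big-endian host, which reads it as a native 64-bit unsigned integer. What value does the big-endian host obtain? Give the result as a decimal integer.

4422345687522272824

4100174392805515069 in 64-bit hexadecimal is 0x38E6BEE2F8535F3D.
Stored little-endian, the bytes at ascending addresses are 3D 5F 53 F8 E2 BE E6 38.
Read back as big-endian, the last byte is least significant, giving 0x3D5F53F8E2BEE638.
0x3D5F53F8E2BEE638 = 4422345687522272824.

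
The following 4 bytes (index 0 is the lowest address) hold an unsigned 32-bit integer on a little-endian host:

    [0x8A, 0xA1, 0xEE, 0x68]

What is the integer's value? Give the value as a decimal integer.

In little-endian order the low byte comes first in memory.
Reassemble most-significant byte first: 68 EE A1 8A → 0x68EEA18A.
0x68EEA18A = 1760469386.

1760469386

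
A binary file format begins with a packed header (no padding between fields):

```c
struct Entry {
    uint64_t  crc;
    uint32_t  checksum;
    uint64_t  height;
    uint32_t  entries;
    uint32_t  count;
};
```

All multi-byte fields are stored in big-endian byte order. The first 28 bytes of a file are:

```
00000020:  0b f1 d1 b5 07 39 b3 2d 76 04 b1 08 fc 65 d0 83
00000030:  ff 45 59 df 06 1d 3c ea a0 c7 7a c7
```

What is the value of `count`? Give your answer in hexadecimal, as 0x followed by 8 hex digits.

`count` follows `crc` (8 B), `checksum` (4 B), `height` (8 B), `entries` (4 B), so it starts at offset 8 + 4 + 8 + 4 = 24 and occupies 4 bytes.
Bytes at offsets 24..27: A0 C7 7A C7.
Big-endian stores the most-significant byte at the lowest address.
The bytes are already most-significant first: 0xA0C77AC7.

0xA0C77AC7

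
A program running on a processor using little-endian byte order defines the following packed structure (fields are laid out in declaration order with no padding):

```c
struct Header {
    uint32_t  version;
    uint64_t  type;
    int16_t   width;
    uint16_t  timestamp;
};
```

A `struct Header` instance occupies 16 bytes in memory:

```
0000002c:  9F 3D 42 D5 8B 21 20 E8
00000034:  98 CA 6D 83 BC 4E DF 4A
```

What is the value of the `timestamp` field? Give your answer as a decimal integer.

`timestamp` follows `version` (4 B), `type` (8 B), `width` (2 B), so it starts at offset 4 + 8 + 2 = 14 and occupies 2 bytes.
Bytes at offsets 14..15: DF 4A.
Little-endian: lowest address holds the least-significant byte.
Reassemble most-significant byte first: 4A DF → 0x4ADF.
0x4ADF = 19167.

19167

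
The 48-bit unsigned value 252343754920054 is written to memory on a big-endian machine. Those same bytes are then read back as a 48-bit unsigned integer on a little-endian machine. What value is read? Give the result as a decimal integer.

130364594684389

252343754920054 in 48-bit hexadecimal is 0xE5815BDF9076.
Stored big-endian, the bytes at ascending addresses are E5 81 5B DF 90 76.
Read back as little-endian, the first byte is least significant, giving 0x7690DF5B81E5.
0x7690DF5B81E5 = 130364594684389.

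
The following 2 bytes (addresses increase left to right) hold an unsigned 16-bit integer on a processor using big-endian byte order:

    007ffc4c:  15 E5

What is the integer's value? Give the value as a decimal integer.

In big-endian order the high byte comes first in memory.
The bytes are already most-significant first: 0x15E5.
0x15E5 = 5605.

5605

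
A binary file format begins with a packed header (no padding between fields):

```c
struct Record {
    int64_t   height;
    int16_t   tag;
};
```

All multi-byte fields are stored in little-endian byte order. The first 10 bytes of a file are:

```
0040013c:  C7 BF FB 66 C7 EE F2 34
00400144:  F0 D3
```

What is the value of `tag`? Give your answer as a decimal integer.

-11280

`tag` follows `height` (8 bytes), so it starts at byte offset 8 and occupies 2 bytes.
Bytes at offsets 8..9: F0 D3.
In little-endian order the low byte comes first in memory.
Reassemble most-significant byte first: D3 F0 → 0xD3F0.
Top bit is set, so as a signed 16-bit value this is 0xD3F0 − 2^16 = -11280.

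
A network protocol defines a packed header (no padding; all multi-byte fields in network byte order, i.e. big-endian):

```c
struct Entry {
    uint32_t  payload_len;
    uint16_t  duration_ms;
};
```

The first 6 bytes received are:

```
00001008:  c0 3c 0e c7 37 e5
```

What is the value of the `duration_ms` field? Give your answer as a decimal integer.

`duration_ms` follows `payload_len` (4 bytes), so it starts at byte offset 4 and occupies 2 bytes.
Bytes at offsets 4..5: 37 E5.
Big-endian: lowest address holds the most-significant byte.
The bytes are already most-significant first: 0x37E5.
0x37E5 = 14309.

14309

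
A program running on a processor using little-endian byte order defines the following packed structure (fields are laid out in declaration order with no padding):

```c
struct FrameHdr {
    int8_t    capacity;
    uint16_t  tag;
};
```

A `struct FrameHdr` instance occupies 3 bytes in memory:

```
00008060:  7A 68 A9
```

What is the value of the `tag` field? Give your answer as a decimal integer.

`tag` follows `capacity` (1 byte), so it starts at byte offset 1 and occupies 2 bytes.
Bytes at offsets 1..2: 68 A9.
Little-endian stores the least-significant byte at the lowest address.
Reassemble most-significant byte first: A9 68 → 0xA968.
0xA968 = 43368.

43368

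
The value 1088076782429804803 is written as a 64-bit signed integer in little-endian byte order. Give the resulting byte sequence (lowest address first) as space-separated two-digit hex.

03 19 14 99 11 A0 19 0F

1088076782429804803 in hexadecimal, padded to 64 bits, is 0x0F19A01199141903.
Split into bytes (most-significant first): 0F 19 A0 11 99 14 19 03.
Little-endian: lowest address holds the least-significant byte.
So at ascending addresses the bytes are 03 19 14 99 11 A0 19 0F.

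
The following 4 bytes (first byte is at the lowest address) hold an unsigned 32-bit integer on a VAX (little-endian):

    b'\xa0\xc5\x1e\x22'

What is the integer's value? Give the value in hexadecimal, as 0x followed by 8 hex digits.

0x221EC5A0

In little-endian order the low byte comes first in memory.
Reassemble most-significant byte first: 22 1E C5 A0 → 0x221EC5A0.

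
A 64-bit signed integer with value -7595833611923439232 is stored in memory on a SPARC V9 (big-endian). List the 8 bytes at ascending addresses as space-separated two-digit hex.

96 96 2D 93 0C 54 C1 80

Two's complement of -7595833611923439232 in 64 bits: 7595833611923439232 = 0x6969D26CF3AB3E80; invert → 0x96962D930C54C17F; add 1 → 0x96962D930C54C180.
Split into bytes (most-significant first): 96 96 2D 93 0C 54 C1 80.
Big-endian: lowest address holds the most-significant byte.
So the memory order matches the most-significant-first order: 96 96 2D 93 0C 54 C1 80.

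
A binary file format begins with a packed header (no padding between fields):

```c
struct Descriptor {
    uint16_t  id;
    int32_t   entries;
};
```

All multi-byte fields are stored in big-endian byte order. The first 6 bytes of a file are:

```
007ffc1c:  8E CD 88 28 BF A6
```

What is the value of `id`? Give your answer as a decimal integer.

`id` is the first field, at byte offset 0, occupying 2 bytes.
Bytes at offsets 0..1: 8E CD.
Big-endian stores the most-significant byte at the lowest address.
The bytes are already most-significant first: 0x8ECD.
0x8ECD = 36557.

36557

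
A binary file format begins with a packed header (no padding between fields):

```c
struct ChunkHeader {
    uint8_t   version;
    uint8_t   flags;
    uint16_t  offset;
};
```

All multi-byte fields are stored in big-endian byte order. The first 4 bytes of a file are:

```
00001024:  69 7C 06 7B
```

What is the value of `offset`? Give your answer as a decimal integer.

`offset` follows `version` (1 B), `flags` (1 B), so it starts at offset 1 + 1 = 2 and occupies 2 bytes.
Bytes at offsets 2..3: 06 7B.
Big-endian stores the most-significant byte at the lowest address.
The bytes are already most-significant first: 0x067B.
0x067B = 1659.

1659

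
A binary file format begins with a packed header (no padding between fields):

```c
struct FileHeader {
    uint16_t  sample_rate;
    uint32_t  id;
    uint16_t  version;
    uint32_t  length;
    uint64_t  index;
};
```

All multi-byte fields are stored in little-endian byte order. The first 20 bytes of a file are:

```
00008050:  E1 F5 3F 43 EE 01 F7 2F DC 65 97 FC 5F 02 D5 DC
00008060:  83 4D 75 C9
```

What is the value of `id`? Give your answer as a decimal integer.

32391999

`id` follows `sample_rate` (2 bytes), so it starts at byte offset 2 and occupies 4 bytes.
Bytes at offsets 2..5: 3F 43 EE 01.
Little-endian: lowest address holds the least-significant byte.
Reassemble most-significant byte first: 01 EE 43 3F → 0x01EE433F.
0x01EE433F = 32391999.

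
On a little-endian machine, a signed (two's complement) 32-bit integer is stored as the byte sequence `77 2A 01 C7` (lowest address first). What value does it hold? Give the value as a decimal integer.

-956224905

Little-endian: lowest address holds the least-significant byte.
Reassemble most-significant byte first: C7 01 2A 77 → 0xC7012A77.
Top bit is set, so as a signed 32-bit value this is 0xC7012A77 − 2^32 = -956224905.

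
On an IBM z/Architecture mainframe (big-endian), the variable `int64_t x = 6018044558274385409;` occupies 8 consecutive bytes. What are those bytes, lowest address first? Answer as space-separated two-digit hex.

6018044558274385409 in hexadecimal, padded to 64 bits, is 0x538463A40A6AD601.
Split into bytes (most-significant first): 53 84 63 A4 0A 6A D6 01.
Big-endian: lowest address holds the most-significant byte.
So the memory order matches the most-significant-first order: 53 84 63 A4 0A 6A D6 01.

53 84 63 A4 0A 6A D6 01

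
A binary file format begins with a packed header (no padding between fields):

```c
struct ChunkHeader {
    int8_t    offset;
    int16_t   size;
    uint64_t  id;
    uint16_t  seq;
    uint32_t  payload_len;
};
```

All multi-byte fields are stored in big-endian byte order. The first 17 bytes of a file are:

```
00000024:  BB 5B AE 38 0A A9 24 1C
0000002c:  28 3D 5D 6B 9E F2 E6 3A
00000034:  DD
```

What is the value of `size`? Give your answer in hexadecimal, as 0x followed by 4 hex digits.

0x5BAE

`size` follows `offset` (1 byte), so it starts at byte offset 1 and occupies 2 bytes.
Bytes at offsets 1..2: 5B AE.
Big-endian stores the most-significant byte at the lowest address.
The bytes are already most-significant first: 0x5BAE.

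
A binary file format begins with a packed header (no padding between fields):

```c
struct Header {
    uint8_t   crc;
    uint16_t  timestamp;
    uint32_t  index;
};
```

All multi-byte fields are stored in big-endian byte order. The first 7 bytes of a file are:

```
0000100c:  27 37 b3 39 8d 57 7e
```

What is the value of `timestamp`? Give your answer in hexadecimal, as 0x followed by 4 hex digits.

`timestamp` follows `crc` (1 byte), so it starts at byte offset 1 and occupies 2 bytes.
Bytes at offsets 1..2: 37 B3.
Big-endian stores the most-significant byte at the lowest address.
The bytes are already most-significant first: 0x37B3.

0x37B3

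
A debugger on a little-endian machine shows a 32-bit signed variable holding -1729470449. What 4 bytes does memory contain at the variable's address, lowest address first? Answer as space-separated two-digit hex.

0F 60 EA 98

Two's complement of -1729470449 in 32 bits: 1729470449 = 0x67159FF1; invert → 0x98EA600E; add 1 → 0x98EA600F.
Split into bytes (most-significant first): 98 EA 60 0F.
Little-endian: lowest address holds the least-significant byte.
So at ascending addresses the bytes are 0F 60 EA 98.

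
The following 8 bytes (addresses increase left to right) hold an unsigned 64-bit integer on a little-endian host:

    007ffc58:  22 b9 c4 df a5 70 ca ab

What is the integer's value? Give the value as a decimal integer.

Little-endian stores the least-significant byte at the lowest address.
Reassemble most-significant byte first: AB CA 70 A5 DF C4 B9 22 → 0xABCA70A5DFC4B922.
0xABCA70A5DFC4B922 = 12378830383507355938.

12378830383507355938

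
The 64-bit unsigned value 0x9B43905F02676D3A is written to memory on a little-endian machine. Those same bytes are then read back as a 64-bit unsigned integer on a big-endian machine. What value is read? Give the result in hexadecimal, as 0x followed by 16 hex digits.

Stored little-endian, the bytes at ascending addresses are 3A 6D 67 02 5F 90 43 9B.
Read back as big-endian, the last byte is least significant, giving 0x3A6D67025F90439B.

0x3A6D67025F90439B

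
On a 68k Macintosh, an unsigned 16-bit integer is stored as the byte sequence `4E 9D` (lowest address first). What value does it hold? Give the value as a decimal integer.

20125

In big-endian order the high byte comes first in memory.
The bytes are already most-significant first: 0x4E9D.
0x4E9D = 20125.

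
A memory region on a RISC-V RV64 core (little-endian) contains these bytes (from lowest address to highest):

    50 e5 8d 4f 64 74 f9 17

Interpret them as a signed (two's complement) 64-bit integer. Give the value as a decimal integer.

Little-endian: lowest address holds the least-significant byte.
Reassemble most-significant byte first: 17 F9 74 64 4F 8D E5 50 → 0x17F974644F8DE550.
0x17F974644F8DE550 = 1727539906253546832.

1727539906253546832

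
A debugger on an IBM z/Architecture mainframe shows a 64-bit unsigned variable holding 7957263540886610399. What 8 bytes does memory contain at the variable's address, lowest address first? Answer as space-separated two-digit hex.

7957263540886610399 in hexadecimal, padded to 64 bits, is 0x6E6DE107F2B6A1DF.
Split into bytes (most-significant first): 6E 6D E1 07 F2 B6 A1 DF.
Big-endian: lowest address holds the most-significant byte.
So the memory order matches the most-significant-first order: 6E 6D E1 07 F2 B6 A1 DF.

6E 6D E1 07 F2 B6 A1 DF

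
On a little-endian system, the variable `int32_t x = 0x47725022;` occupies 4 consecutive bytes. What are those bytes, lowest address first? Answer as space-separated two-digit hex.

22 50 72 47

Split into bytes (most-significant first): 47 72 50 22.
In little-endian order the low byte comes first in memory.
So at ascending addresses the bytes are 22 50 72 47.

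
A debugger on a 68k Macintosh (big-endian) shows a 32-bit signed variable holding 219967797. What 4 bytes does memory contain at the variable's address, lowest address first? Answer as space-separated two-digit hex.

219967797 in hexadecimal, padded to 32 bits, is 0x0D1C7135.
Split into bytes (most-significant first): 0D 1C 71 35.
Big-endian: lowest address holds the most-significant byte.
So the memory order matches the most-significant-first order: 0D 1C 71 35.

0D 1C 71 35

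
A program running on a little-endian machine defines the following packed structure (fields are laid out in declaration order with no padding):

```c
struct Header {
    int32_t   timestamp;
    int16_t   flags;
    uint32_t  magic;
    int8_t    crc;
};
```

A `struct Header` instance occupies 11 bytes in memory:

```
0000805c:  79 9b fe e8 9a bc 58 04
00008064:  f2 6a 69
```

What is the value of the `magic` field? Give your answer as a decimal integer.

`magic` follows `timestamp` (4 B), `flags` (2 B), so it starts at offset 4 + 2 = 6 and occupies 4 bytes.
Bytes at offsets 6..9: 58 04 F2 6A.
Little-endian stores the least-significant byte at the lowest address.
Reassemble most-significant byte first: 6A F2 04 58 → 0x6AF20458.
0x6AF20458 = 1794245720.

1794245720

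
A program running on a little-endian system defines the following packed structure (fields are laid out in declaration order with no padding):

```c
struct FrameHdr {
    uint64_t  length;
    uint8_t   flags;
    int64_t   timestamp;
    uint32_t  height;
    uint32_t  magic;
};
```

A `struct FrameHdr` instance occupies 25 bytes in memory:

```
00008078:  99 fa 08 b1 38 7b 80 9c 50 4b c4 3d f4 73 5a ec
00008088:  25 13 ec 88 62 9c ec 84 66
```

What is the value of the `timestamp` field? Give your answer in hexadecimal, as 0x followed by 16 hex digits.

`timestamp` follows `length` (8 B), `flags` (1 B), so it starts at offset 8 + 1 = 9 and occupies 8 bytes.
Bytes at offsets 9..16: 4B C4 3D F4 73 5A EC 25.
Little-endian stores the least-significant byte at the lowest address.
Reassemble most-significant byte first: 25 EC 5A 73 F4 3D C4 4B → 0x25EC5A73F43DC44B.

0x25EC5A73F43DC44B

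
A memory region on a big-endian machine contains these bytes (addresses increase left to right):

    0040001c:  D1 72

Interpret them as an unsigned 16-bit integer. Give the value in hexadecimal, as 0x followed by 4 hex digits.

0xD172

Big-endian: lowest address holds the most-significant byte.
The bytes are already most-significant first: 0xD172.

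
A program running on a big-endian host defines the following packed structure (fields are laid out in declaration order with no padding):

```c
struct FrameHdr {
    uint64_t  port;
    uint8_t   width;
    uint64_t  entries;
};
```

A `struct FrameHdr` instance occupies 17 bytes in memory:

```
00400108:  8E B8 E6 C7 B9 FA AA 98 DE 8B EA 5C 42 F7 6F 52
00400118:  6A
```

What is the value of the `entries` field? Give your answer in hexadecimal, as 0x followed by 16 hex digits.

0x8BEA5C42F76F526A

`entries` follows `port` (8 B), `width` (1 B), so it starts at offset 8 + 1 = 9 and occupies 8 bytes.
Bytes at offsets 9..16: 8B EA 5C 42 F7 6F 52 6A.
In big-endian order the high byte comes first in memory.
The bytes are already most-significant first: 0x8BEA5C42F76F526A.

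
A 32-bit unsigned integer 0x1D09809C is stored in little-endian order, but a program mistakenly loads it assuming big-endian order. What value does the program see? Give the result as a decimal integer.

2625636637

Stored little-endian, the bytes at ascending addresses are 9C 80 09 1D.
Read back as big-endian, the last byte is least significant, giving 0x9C80091D.
0x9C80091D = 2625636637.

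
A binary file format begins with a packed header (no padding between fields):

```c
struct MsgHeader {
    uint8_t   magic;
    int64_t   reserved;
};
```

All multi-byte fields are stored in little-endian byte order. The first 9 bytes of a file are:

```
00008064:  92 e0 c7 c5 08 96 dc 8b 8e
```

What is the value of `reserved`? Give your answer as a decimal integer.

`reserved` follows `magic` (1 byte), so it starts at byte offset 1 and occupies 8 bytes.
Bytes at offsets 1..8: E0 C7 C5 08 96 DC 8B 8E.
In little-endian order the low byte comes first in memory.
Reassemble most-significant byte first: 8E 8B DC 96 08 C5 C7 E0 → 0x8E8BDC9608C5C7E0.
Top bit is set, so as a signed 64-bit value this is 0x8E8BDC9608C5C7E0 − 2^64 = -8175198161610618912.

-8175198161610618912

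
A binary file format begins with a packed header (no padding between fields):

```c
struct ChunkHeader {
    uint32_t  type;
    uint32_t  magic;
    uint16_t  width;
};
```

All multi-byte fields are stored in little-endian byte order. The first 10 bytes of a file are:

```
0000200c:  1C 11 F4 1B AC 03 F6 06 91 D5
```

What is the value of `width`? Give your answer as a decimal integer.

54673

`width` follows `type` (4 B), `magic` (4 B), so it starts at offset 4 + 4 = 8 and occupies 2 bytes.
Bytes at offsets 8..9: 91 D5.
Little-endian stores the least-significant byte at the lowest address.
Reassemble most-significant byte first: D5 91 → 0xD591.
0xD591 = 54673.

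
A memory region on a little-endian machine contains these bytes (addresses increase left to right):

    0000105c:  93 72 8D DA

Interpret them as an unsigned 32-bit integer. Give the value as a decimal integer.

3666702995

Little-endian: lowest address holds the least-significant byte.
Reassemble most-significant byte first: DA 8D 72 93 → 0xDA8D7293.
0xDA8D7293 = 3666702995.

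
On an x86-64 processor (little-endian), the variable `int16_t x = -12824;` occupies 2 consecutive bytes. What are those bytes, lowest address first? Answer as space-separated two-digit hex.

E8 CD

Two's complement of -12824 in 16 bits: 12824 = 0x3218; invert → 0xCDE7; add 1 → 0xCDE8.
Split into bytes (most-significant first): CD E8.
Little-endian stores the least-significant byte at the lowest address.
So at ascending addresses the bytes are E8 CD.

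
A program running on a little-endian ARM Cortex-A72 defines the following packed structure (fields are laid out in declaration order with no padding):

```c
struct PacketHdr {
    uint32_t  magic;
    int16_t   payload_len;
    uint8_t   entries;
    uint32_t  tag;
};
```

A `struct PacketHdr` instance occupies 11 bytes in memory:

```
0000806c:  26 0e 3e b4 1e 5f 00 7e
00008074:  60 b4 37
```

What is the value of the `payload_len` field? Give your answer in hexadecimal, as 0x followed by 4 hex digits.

`payload_len` follows `magic` (4 bytes), so it starts at byte offset 4 and occupies 2 bytes.
Bytes at offsets 4..5: 1E 5F.
Little-endian: lowest address holds the least-significant byte.
Reassemble most-significant byte first: 5F 1E → 0x5F1E.

0x5F1E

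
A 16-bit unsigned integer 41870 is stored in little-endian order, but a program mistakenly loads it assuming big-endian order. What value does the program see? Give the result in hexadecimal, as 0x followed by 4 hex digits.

41870 in 16-bit hexadecimal is 0xA38E.
Stored little-endian, the bytes at ascending addresses are 8E A3.
Read back as big-endian, the last byte is least significant, giving 0x8EA3.

0x8EA3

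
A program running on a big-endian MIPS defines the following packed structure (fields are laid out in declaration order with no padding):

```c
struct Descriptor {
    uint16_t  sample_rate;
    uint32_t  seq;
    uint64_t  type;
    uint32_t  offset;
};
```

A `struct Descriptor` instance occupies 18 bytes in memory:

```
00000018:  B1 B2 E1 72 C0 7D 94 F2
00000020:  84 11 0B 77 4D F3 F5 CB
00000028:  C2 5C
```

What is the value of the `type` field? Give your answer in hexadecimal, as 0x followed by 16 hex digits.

0x94F284110B774DF3

`type` follows `sample_rate` (2 B), `seq` (4 B), so it starts at offset 2 + 4 = 6 and occupies 8 bytes.
Bytes at offsets 6..13: 94 F2 84 11 0B 77 4D F3.
Big-endian: lowest address holds the most-significant byte.
The bytes are already most-significant first: 0x94F284110B774DF3.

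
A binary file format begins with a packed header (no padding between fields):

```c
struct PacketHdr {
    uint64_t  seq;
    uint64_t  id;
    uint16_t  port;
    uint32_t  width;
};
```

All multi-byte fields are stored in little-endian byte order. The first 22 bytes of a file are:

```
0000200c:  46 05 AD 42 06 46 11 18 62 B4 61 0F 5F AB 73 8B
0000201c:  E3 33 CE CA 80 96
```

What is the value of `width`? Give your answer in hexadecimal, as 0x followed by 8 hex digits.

0x9680CACE

`width` follows `seq` (8 B), `id` (8 B), `port` (2 B), so it starts at offset 8 + 8 + 2 = 18 and occupies 4 bytes.
Bytes at offsets 18..21: CE CA 80 96.
In little-endian order the low byte comes first in memory.
Reassemble most-significant byte first: 96 80 CA CE → 0x9680CACE.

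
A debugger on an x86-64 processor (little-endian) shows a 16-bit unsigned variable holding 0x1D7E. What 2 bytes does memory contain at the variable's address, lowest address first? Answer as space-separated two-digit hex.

Split into bytes (most-significant first): 1D 7E.
In little-endian order the low byte comes first in memory.
So at ascending addresses the bytes are 7E 1D.

7E 1D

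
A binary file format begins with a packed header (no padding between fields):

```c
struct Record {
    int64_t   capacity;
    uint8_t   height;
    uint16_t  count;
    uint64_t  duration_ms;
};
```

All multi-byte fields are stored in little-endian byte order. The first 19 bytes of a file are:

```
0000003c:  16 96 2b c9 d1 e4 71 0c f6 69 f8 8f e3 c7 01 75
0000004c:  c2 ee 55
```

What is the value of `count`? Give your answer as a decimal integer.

63593

`count` follows `capacity` (8 B), `height` (1 B), so it starts at offset 8 + 1 = 9 and occupies 2 bytes.
Bytes at offsets 9..10: 69 F8.
Little-endian: lowest address holds the least-significant byte.
Reassemble most-significant byte first: F8 69 → 0xF869.
0xF869 = 63593.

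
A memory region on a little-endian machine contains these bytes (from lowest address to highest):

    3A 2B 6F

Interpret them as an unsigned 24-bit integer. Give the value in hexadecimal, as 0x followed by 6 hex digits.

0x6F2B3A

Little-endian: lowest address holds the least-significant byte.
Reassemble most-significant byte first: 6F 2B 3A → 0x6F2B3A.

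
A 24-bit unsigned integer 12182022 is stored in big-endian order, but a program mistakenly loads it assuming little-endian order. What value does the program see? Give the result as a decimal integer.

451257

12182022 in 24-bit hexadecimal is 0xB9E206.
Stored big-endian, the bytes at ascending addresses are B9 E2 06.
Read back as little-endian, the first byte is least significant, giving 0x06E2B9.
0x06E2B9 = 451257.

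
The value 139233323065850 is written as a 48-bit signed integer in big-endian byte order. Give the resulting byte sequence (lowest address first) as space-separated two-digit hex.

139233323065850 in hexadecimal, padded to 48 bits, is 0x7EA1C8C321FA.
Split into bytes (most-significant first): 7E A1 C8 C3 21 FA.
In big-endian order the high byte comes first in memory.
So the memory order matches the most-significant-first order: 7E A1 C8 C3 21 FA.

7E A1 C8 C3 21 FA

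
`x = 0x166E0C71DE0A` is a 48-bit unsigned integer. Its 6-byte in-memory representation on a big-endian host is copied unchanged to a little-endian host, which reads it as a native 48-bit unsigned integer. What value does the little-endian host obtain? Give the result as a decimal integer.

Stored big-endian, the bytes at ascending addresses are 16 6E 0C 71 DE 0A.
Read back as little-endian, the first byte is least significant, giving 0x0ADE710C6E16.
0x0ADE710C6E16 = 11950495657494.

11950495657494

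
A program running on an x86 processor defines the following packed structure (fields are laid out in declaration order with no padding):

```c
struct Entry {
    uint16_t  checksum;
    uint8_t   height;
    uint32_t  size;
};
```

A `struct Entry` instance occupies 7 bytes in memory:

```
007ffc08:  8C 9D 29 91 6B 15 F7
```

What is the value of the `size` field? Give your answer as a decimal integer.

`size` follows `checksum` (2 B), `height` (1 B), so it starts at offset 2 + 1 = 3 and occupies 4 bytes.
Bytes at offsets 3..6: 91 6B 15 F7.
Little-endian stores the least-significant byte at the lowest address.
Reassemble most-significant byte first: F7 15 6B 91 → 0xF7156B91.
0xF7156B91 = 4145376145.

4145376145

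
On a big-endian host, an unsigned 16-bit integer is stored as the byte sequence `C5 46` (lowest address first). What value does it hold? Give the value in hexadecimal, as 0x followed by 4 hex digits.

Big-endian: lowest address holds the most-significant byte.
The bytes are already most-significant first: 0xC546.

0xC546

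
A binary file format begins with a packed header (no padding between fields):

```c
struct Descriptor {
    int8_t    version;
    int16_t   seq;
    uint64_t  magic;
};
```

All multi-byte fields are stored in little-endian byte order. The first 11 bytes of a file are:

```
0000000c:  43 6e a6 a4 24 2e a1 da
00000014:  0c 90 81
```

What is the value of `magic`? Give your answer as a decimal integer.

9335976160685597860

`magic` follows `version` (1 B), `seq` (2 B), so it starts at offset 1 + 2 = 3 and occupies 8 bytes.
Bytes at offsets 3..10: A4 24 2E A1 DA 0C 90 81.
Little-endian: lowest address holds the least-significant byte.
Reassemble most-significant byte first: 81 90 0C DA A1 2E 24 A4 → 0x81900CDAA12E24A4.
0x81900CDAA12E24A4 = 9335976160685597860.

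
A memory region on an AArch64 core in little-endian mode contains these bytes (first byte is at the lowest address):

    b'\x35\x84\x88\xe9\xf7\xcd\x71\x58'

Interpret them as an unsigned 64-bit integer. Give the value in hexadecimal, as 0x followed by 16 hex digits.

In little-endian order the low byte comes first in memory.
Reassemble most-significant byte first: 58 71 CD F7 E9 88 84 35 → 0x5871CDF7E9888435.

0x5871CDF7E9888435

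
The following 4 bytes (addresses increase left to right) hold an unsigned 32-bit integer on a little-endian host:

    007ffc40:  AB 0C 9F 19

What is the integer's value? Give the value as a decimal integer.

429853867

In little-endian order the low byte comes first in memory.
Reassemble most-significant byte first: 19 9F 0C AB → 0x199F0CAB.
0x199F0CAB = 429853867.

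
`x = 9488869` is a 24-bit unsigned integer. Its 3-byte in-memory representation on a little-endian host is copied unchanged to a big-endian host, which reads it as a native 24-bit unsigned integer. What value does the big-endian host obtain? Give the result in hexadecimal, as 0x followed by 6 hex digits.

0xE5C990

9488869 in 24-bit hexadecimal is 0x90C9E5.
Stored little-endian, the bytes at ascending addresses are E5 C9 90.
Read back as big-endian, the last byte is least significant, giving 0xE5C990.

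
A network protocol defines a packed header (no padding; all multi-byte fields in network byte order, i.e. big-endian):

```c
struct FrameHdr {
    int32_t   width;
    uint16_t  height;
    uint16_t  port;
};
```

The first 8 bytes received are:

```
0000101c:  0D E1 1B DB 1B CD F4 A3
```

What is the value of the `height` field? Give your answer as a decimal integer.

`height` follows `width` (4 bytes), so it starts at byte offset 4 and occupies 2 bytes.
Bytes at offsets 4..5: 1B CD.
Big-endian stores the most-significant byte at the lowest address.
The bytes are already most-significant first: 0x1BCD.
0x1BCD = 7117.

7117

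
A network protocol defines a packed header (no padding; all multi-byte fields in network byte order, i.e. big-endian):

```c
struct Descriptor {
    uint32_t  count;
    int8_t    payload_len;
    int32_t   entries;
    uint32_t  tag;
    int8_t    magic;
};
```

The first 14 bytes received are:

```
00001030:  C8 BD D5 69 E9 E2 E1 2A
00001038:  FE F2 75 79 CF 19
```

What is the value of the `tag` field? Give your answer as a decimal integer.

4067785167

`tag` follows `count` (4 B), `payload_len` (1 B), `entries` (4 B), so it starts at offset 4 + 1 + 4 = 9 and occupies 4 bytes.
Bytes at offsets 9..12: F2 75 79 CF.
Big-endian: lowest address holds the most-significant byte.
The bytes are already most-significant first: 0xF27579CF.
0xF27579CF = 4067785167.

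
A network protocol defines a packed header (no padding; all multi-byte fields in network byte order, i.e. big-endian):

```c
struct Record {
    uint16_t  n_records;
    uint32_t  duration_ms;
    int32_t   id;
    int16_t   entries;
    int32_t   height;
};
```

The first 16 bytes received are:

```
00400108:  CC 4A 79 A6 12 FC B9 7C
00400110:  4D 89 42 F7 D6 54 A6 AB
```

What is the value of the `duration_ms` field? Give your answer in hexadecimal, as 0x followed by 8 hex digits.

0x79A612FC

`duration_ms` follows `n_records` (2 bytes), so it starts at byte offset 2 and occupies 4 bytes.
Bytes at offsets 2..5: 79 A6 12 FC.
Big-endian: lowest address holds the most-significant byte.
The bytes are already most-significant first: 0x79A612FC.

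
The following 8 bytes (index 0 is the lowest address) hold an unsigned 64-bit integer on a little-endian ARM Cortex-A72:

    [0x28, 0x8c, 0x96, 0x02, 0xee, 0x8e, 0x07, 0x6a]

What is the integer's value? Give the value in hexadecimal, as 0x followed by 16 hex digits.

In little-endian order the low byte comes first in memory.
Reassemble most-significant byte first: 6A 07 8E EE 02 96 8C 28 → 0x6A078EEE02968C28.

0x6A078EEE02968C28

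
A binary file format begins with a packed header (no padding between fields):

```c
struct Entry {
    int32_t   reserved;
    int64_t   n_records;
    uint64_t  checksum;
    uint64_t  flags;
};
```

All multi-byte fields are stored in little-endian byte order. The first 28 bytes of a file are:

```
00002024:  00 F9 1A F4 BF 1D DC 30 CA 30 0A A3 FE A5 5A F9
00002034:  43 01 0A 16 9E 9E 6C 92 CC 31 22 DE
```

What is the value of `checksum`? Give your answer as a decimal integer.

1588083210059425278

`checksum` follows `reserved` (4 B), `n_records` (8 B), so it starts at offset 4 + 8 = 12 and occupies 8 bytes.
Bytes at offsets 12..19: FE A5 5A F9 43 01 0A 16.
Little-endian: lowest address holds the least-significant byte.
Reassemble most-significant byte first: 16 0A 01 43 F9 5A A5 FE → 0x160A0143F95AA5FE.
0x160A0143F95AA5FE = 1588083210059425278.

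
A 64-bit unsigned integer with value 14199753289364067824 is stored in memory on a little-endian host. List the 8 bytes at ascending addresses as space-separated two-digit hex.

14199753289364067824 in hexadecimal, padded to 64 bits, is 0xC50FA86216BAD5F0.
Split into bytes (most-significant first): C5 0F A8 62 16 BA D5 F0.
In little-endian order the low byte comes first in memory.
So at ascending addresses the bytes are F0 D5 BA 16 62 A8 0F C5.

F0 D5 BA 16 62 A8 0F C5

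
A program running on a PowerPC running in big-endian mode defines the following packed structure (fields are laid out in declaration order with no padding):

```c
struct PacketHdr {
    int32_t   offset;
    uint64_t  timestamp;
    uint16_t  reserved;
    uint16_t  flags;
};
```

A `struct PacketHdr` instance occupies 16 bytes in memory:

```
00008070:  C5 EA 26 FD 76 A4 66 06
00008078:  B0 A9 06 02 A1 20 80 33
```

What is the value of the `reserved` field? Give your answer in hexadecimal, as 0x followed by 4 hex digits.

0xA120

`reserved` follows `offset` (4 B), `timestamp` (8 B), so it starts at offset 4 + 8 = 12 and occupies 2 bytes.
Bytes at offsets 12..13: A1 20.
Big-endian: lowest address holds the most-significant byte.
The bytes are already most-significant first: 0xA120.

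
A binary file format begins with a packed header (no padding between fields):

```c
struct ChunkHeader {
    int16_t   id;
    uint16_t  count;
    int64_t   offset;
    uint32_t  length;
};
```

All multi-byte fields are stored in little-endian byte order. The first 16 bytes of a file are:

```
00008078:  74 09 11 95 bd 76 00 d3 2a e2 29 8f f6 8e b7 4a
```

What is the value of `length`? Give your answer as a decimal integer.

1253543670

`length` follows `id` (2 B), `count` (2 B), `offset` (8 B), so it starts at offset 2 + 2 + 8 = 12 and occupies 4 bytes.
Bytes at offsets 12..15: F6 8E B7 4A.
Little-endian: lowest address holds the least-significant byte.
Reassemble most-significant byte first: 4A B7 8E F6 → 0x4AB78EF6.
0x4AB78EF6 = 1253543670.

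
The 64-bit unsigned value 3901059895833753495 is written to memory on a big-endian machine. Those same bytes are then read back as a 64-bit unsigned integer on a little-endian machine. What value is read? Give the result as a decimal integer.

3901059895833753495 in 64-bit hexadecimal is 0x3623594E7AB17797.
Stored big-endian, the bytes at ascending addresses are 36 23 59 4E 7A B1 77 97.
Read back as little-endian, the first byte is least significant, giving 0x9777B17A4E592336.
0x9777B17A4E592336 = 10914387360814277430.

10914387360814277430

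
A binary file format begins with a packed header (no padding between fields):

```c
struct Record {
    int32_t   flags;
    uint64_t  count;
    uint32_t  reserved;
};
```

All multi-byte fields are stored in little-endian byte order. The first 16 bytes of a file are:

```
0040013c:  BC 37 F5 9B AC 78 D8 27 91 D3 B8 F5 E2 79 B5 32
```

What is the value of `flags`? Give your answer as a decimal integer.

-1678428228

`flags` is the first field, at byte offset 0, occupying 4 bytes.
Bytes at offsets 0..3: BC 37 F5 9B.
Little-endian: lowest address holds the least-significant byte.
Reassemble most-significant byte first: 9B F5 37 BC → 0x9BF537BC.
Top bit is set, so as a signed 32-bit value this is 0x9BF537BC − 2^32 = -1678428228.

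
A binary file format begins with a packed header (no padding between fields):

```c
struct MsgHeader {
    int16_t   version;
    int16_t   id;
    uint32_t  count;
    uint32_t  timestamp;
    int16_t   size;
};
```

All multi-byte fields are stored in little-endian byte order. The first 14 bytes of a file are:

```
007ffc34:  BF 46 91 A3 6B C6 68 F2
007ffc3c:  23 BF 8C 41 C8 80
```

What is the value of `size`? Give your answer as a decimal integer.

-32568

`size` follows `version` (2 B), `id` (2 B), `count` (4 B), `timestamp` (4 B), so it starts at offset 2 + 2 + 4 + 4 = 12 and occupies 2 bytes.
Bytes at offsets 12..13: C8 80.
Little-endian: lowest address holds the least-significant byte.
Reassemble most-significant byte first: 80 C8 → 0x80C8.
Top bit is set, so as a signed 16-bit value this is 0x80C8 − 2^16 = -32568.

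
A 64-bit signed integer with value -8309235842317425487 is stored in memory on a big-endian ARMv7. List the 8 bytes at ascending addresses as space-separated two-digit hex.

8C AF AA 06 8F B9 E4 B1

Two's complement of -8309235842317425487 in 64 bits: 8309235842317425487 = 0x735055F970461B4F; invert → 0x8CAFAA068FB9E4B0; add 1 → 0x8CAFAA068FB9E4B1.
Split into bytes (most-significant first): 8C AF AA 06 8F B9 E4 B1.
In big-endian order the high byte comes first in memory.
So the memory order matches the most-significant-first order: 8C AF AA 06 8F B9 E4 B1.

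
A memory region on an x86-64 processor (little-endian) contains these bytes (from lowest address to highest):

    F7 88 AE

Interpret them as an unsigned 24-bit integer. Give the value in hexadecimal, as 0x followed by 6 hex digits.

In little-endian order the low byte comes first in memory.
Reassemble most-significant byte first: AE 88 F7 → 0xAE88F7.

0xAE88F7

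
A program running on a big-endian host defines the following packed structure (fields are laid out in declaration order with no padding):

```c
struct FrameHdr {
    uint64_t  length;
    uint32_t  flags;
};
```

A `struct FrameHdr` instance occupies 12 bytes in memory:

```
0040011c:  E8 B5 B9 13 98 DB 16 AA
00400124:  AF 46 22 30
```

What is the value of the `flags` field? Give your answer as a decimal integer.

`flags` follows `length` (8 bytes), so it starts at byte offset 8 and occupies 4 bytes.
Bytes at offsets 8..11: AF 46 22 30.
In big-endian order the high byte comes first in memory.
The bytes are already most-significant first: 0xAF462230.
0xAF462230 = 2940609072.

2940609072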